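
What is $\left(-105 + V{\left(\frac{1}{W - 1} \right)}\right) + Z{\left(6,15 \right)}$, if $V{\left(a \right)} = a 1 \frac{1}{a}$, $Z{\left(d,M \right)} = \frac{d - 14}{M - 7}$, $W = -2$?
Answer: $-105$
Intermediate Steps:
$Z{\left(d,M \right)} = \frac{-14 + d}{-7 + M}$
$V{\left(a \right)} = 1$ ($V{\left(a \right)} = \frac{a}{a} = 1$)
$\left(-105 + V{\left(\frac{1}{W - 1} \right)}\right) + Z{\left(6,15 \right)} = \left(-105 + 1\right) + \frac{-14 + 6}{-7 + 15} = -104 + \frac{1}{8} \left(-8\right) = -104 - 1 = -105$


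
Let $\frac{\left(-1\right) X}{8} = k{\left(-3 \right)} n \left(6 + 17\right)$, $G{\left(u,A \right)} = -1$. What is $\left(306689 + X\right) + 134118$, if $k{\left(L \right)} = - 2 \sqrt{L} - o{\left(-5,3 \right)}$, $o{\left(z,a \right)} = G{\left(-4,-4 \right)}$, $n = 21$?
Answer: $436943 + 7728 i \sqrt{3} \approx 4.3694 \cdot 10^{5} + 13385.0 i$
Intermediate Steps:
$o{\left(z,a \right)} = -1$
$k{\left(L \right)} = 1 - 2 \sqrt{L}$ ($k{\left(L \right)} = - 2 \sqrt{L} - -1 = - 2 \sqrt{L} + 1 = 1 - 2 \sqrt{L}$)
$X = -3864 + 7728 i \sqrt{3}$ ($X = - 8 \left(1 - 2 \sqrt{-3}\right) 21 \left(6 + 17\right) = - 8 \left(1 - 2 i \sqrt{3}\right) 21 \cdot 23 = - 8 \left(21 - 42 i \sqrt{3}\right) 23 = - 8 \left(483 - 966 i \sqrt{3}\right) = -3864 + 7728 i \sqrt{3} \approx -3864.0 + 13385.0 i$)
$\left(306689 + X\right) + 134118 = \left(306689 - \left(3864 - 7728 i \sqrt{3}\right)\right) + 134118 = \left(302825 + 7728 i \sqrt{3}\right) + 134118 = 436943 + 7728 i \sqrt{3}$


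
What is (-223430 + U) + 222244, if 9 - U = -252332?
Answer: 251155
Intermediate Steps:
U = 252341 (U = 9 - 1*(-252332) = 9 + 252332 = 252341)
(-223430 + U) + 222244 = (-223430 + 252341) + 222244 = 28911 + 222244 = 251155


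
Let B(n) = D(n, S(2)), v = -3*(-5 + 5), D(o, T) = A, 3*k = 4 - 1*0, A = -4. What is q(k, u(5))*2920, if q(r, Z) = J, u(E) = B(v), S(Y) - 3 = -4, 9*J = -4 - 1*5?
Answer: -2920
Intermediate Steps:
J = -1 (J = (-4 - 1*5)/9 = (-4 - 5)/9 = (⅑)*(-9) = -1)
k = 4/3 (k = (4 - 1*0)/3 = (4 + 0)/3 = (⅓)*4 = 4/3 ≈ 1.3333)
S(Y) = -1 (S(Y) = 3 - 4 = -1)
D(o, T) = -4
v = 0 (v = -3*0 = 0)
B(n) = -4
u(E) = -4
q(r, Z) = -1
q(k, u(5))*2920 = -1*2920 = -2920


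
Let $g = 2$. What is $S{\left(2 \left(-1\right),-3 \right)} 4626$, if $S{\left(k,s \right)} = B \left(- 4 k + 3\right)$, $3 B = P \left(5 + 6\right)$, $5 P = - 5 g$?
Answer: $-373164$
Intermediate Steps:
$P = -2$ ($P = \frac{\left(-5\right) 2}{5} = \frac{1}{5} \left(-10\right) = -2$)
$B = - \frac{22}{3}$ ($B = \frac{\left(-2\right) \left(5 + 6\right)}{3} = \frac{\left(-2\right) 11}{3} = \frac{1}{3} \left(-22\right) = - \frac{22}{3} \approx -7.3333$)
$S{\left(k,s \right)} = -22 + \frac{88 k}{3}$ ($S{\left(k,s \right)} = - \frac{22 \left(- 4 k + 3\right)}{3} = - \frac{22 \left(3 - 4 k\right)}{3} = -22 + \frac{88 k}{3}$)
$S{\left(2 \left(-1\right),-3 \right)} 4626 = \left(-22 + \frac{88 \cdot 2 \left(-1\right)}{3}\right) 4626 = \left(-22 + \frac{88}{3} \left(-2\right)\right) 4626 = \left(-22 - \frac{176}{3}\right) 4626 = \left(- \frac{242}{3}\right) 4626 = -373164$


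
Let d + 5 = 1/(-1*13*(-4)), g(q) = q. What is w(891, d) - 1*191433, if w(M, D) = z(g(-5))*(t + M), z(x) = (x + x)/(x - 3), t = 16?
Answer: -761197/4 ≈ -1.9030e+5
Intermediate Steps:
d = -259/52 (d = -5 + 1/(-1*13*(-4)) = -5 + 1/(-13*(-4)) = -5 + 1/52 = -259/52 ≈ -4.9808)
z(x) = 2*x/(-3 + x) (z(x) = (2*x)/(-3 + x) = 2*x/(-3 + x))
w(M, D) = 20 + 5*M/4 (w(M, D) = (2*(-5)/(-3 - 5))*(16 + M) = (2*(-5)/(-8))*(16 + M) = (2*(-5)*(-1/8))*(16 + M) = 5*(16 + M)/4 = 20 + 5*M/4)
w(891, d) - 1*191433 = (20 + (5/4)*891) - 1*191433 = (20 + 4455/4) - 191433 = 4535/4 - 191433 = -761197/4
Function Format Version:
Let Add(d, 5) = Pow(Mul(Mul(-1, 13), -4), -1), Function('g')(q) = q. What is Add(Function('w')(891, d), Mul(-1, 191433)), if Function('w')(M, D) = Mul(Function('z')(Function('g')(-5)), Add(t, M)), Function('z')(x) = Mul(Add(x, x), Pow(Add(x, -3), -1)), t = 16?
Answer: Rational(-761197, 4) ≈ -1.9030e+5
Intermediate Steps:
d = Rational(-259, 52) (d = Add(-5, Pow(Mul(Mul(-1, 13), -4), -1)) = Add(-5, Pow(Mul(-13, -4), -1)) = Add(-5, Pow(52, -1)) = Add(-5, Rational(1, 52)) = Rational(-259, 52) ≈ -4.9808)
Function('z')(x) = Mul(2, x, Pow(Add(-3, x), -1)) (Function('z')(x) = Mul(Mul(2, x), Pow(Add(-3, x), -1)) = Mul(2, x, Pow(Add(-3, x), -1)))
Function('w')(M, D) = Add(20, Mul(Rational(5, 4), M)) (Function('w')(M, D) = Mul(Mul(2, -5, Pow(Add(-3, -5), -1)), Add(16, M)) = Mul(Mul(2, -5, Pow(-8, -1)), Add(16, M)) = Mul(Mul(2, -5, Rational(-1, 8)), Add(16, M)) = Mul(Rational(5, 4), Add(16, M)) = Add(20, Mul(Rational(5, 4), M)))
Add(Function('w')(891, d), Mul(-1, 191433)) = Add(Add(20, Mul(Rational(5, 4), 891)), Mul(-1, 191433)) = Add(Add(20, Rational(4455, 4)), -191433) = Add(Rational(4535, 4), -191433) = Rational(-761197, 4)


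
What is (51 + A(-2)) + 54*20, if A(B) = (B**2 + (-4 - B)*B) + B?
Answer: 1137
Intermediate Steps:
A(B) = B + B**2 + B*(-4 - B) (A(B) = (B**2 + B*(-4 - B)) + B = B + B**2 + B*(-4 - B))
(51 + A(-2)) + 54*20 = (51 - 3*(-2)) + 54*20 = (51 + 6) + 1080 = 57 + 1080 = 1137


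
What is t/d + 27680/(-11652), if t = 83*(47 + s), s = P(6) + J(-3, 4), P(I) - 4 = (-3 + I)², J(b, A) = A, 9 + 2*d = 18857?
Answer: -3108764/1715757 ≈ -1.8119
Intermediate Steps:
d = 9424 (d = -9/2 + (½)*18857 = -9/2 + 18857/2 = 9424)
P(I) = 4 + (-3 + I)²
s = 17 (s = (4 + (-3 + 6)²) + 4 = (4 + 3²) + 4 = (4 + 9) + 4 = 13 + 4 = 17)
t = 5312 (t = 83*(47 + 17) = 83*64 = 5312)
t/d + 27680/(-11652) = 5312/9424 + 27680/(-11652) = 5312*(1/9424) + 27680*(-1/11652) = 332/589 - 6920/2913 = -3108764/1715757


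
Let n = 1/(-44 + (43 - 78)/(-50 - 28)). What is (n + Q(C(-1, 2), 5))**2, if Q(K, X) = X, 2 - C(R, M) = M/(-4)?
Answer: 285846649/11539609 ≈ 24.771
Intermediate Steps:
C(R, M) = 2 + M/4 (C(R, M) = 2 - M/(-4) = 2 - M*(-1)/4 = 2 - (-1)*M/4 = 2 + M/4)
n = -78/3397 (n = 1/(-44 - 35/(-78)) = 1/(-44 - 35*(-1/78)) = 1/(-44 + 35/78) = 1/(-3397/78) = -78/3397 ≈ -0.022961)
(n + Q(C(-1, 2), 5))**2 = (-78/3397 + 5)**2 = (16907/3397)**2 = 285846649/11539609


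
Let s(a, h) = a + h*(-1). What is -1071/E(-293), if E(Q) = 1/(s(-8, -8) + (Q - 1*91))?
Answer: 411264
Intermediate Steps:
s(a, h) = a - h
E(Q) = 1/(-91 + Q) (E(Q) = 1/((-8 - 1*(-8)) + (Q - 1*91)) = 1/((-8 + 8) + (Q - 91)) = 1/(0 + (-91 + Q)) = 1/(-91 + Q))
-1071/E(-293) = -1071/(1/(-91 - 293)) = -1071/(1/(-384)) = -1071/(-1/384) = -1071*(-384) = 411264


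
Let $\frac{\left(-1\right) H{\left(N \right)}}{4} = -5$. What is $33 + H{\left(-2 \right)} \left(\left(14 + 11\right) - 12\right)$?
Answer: $293$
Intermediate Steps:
$H{\left(N \right)} = 20$ ($H{\left(N \right)} = \left(-4\right) \left(-5\right) = 20$)
$33 + H{\left(-2 \right)} \left(\left(14 + 11\right) - 12\right) = 33 + 20 \left(\left(14 + 11\right) - 12\right) = 33 + 20 \left(25 - 12\right) = 33 + 20 \cdot 13 = 33 + 260 = 293$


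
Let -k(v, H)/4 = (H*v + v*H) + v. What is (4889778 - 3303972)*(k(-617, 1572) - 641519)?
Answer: 11291479479846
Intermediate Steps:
k(v, H) = -4*v - 8*H*v (k(v, H) = -4*((H*v + v*H) + v) = -4*((H*v + H*v) + v) = -4*(2*H*v + v) = -4*(v + 2*H*v) = -4*v - 8*H*v)
(4889778 - 3303972)*(k(-617, 1572) - 641519) = (4889778 - 3303972)*(-4*(-617)*(1 + 2*1572) - 641519) = 1585806*(-4*(-617)*(1 + 3144) - 641519) = 1585806*(-4*(-617)*3145 - 641519) = 1585806*(7761860 - 641519) = 1585806*7120341 = 11291479479846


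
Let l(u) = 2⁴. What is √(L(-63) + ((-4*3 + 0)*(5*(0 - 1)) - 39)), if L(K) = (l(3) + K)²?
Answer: √2230 ≈ 47.223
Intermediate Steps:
l(u) = 16
L(K) = (16 + K)²
√(L(-63) + ((-4*3 + 0)*(5*(0 - 1)) - 39)) = √((16 - 63)² + ((-4*3 + 0)*(5*(0 - 1)) - 39)) = √((-47)² + ((-12 + 0)*(5*(-1)) - 39)) = √(2209 + (-12*(-5) - 39)) = √(2209 + (60 - 39)) = √(2209 + 21) = √2230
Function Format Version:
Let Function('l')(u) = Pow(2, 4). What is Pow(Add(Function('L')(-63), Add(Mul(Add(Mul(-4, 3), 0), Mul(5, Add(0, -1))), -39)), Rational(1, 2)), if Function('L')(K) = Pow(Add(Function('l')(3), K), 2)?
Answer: Pow(2230, Rational(1, 2)) ≈ 47.223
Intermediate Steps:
Function('l')(u) = 16
Function('L')(K) = Pow(Add(16, K), 2)
Pow(Add(Function('L')(-63), Add(Mul(Add(Mul(-4, 3), 0), Mul(5, Add(0, -1))), -39)), Rational(1, 2)) = Pow(Add(Pow(Add(16, -63), 2), Add(Mul(Add(Mul(-4, 3), 0), Mul(5, Add(0, -1))), -39)), Rational(1, 2)) = Pow(Add(Pow(-47, 2), Add(Mul(Add(-12, 0), Mul(5, -1)), -39)), Rational(1, 2)) = Pow(Add(2209, Add(Mul(-12, -5), -39)), Rational(1, 2)) = Pow(Add(2209, Add(60, -39)), Rational(1, 2)) = Pow(Add(2209, 21), Rational(1, 2)) = Pow(2230, Rational(1, 2))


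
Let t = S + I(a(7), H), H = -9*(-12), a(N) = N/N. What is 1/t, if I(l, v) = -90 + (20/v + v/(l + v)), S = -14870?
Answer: -2943/44023819 ≈ -6.6850e-5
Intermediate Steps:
a(N) = 1
H = 108
I(l, v) = -90 + 20/v + v/(l + v)
t = -44023819/2943 (t = -14870 + (-89*108² + 20*1 + 20*108 - 90*1*108)/(108*(1 + 108)) = -14870 + (1/108)*(-89*11664 + 20 + 2160 - 9720)/109 = -14870 + (1/108)*(1/109)*(-1038096 + 20 + 2160 - 9720) = -14870 + (1/108)*(1/109)*(-1045636) = -14870 - 261409/2943 = -44023819/2943 ≈ -14959.)
1/t = 1/(-44023819/2943) = -2943/44023819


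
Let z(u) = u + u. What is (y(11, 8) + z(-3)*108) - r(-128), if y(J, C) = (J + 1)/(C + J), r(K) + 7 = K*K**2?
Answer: 39833721/19 ≈ 2.0965e+6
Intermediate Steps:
z(u) = 2*u
r(K) = -7 + K**3 (r(K) = -7 + K*K**2 = -7 + K**3)
y(J, C) = (1 + J)/(C + J)
(y(11, 8) + z(-3)*108) - r(-128) = ((1 + 11)/(8 + 11) + (2*(-3))*108) - (-7 + (-128)**3) = (12/19 - 6*108) - (-7 - 2097152) = ((1/19)*12 - 648) - 1*(-2097159) = (12/19 - 648) + 2097159 = -12300/19 + 2097159 = 39833721/19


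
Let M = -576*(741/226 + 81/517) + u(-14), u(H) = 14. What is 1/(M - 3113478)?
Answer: -58421/182007284408 ≈ -3.2098e-7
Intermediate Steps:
M = -114786170/58421 (M = -576*(741/226 + 81/517) + 14 = -576*401403/116842 + 14 = -115604064/58421 + 14 = -114786170/58421 ≈ -1964.8)
1/(M - 3113478) = 1/(-114786170/58421 - 3113478) = 1/(-182007284408/58421) = -58421/182007284408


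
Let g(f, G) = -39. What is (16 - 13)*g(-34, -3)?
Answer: -117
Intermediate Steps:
(16 - 13)*g(-34, -3) = (16 - 13)*(-39) = 3*(-39) = -117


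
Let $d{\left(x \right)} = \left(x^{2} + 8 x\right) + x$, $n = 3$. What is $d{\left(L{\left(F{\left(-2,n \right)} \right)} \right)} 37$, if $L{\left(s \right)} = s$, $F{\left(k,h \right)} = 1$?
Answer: $370$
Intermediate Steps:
$d{\left(x \right)} = x^{2} + 9 x$
$d{\left(L{\left(F{\left(-2,n \right)} \right)} \right)} 37 = 1 \left(9 + 1\right) 37 = 1 \cdot 10 \cdot 37 = 10 \cdot 37 = 370$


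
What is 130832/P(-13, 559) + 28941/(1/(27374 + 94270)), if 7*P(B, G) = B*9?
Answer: 31684420588/9 ≈ 3.5205e+9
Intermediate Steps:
P(B, G) = 9*B/7 (P(B, G) = (B*9)/7 = (9*B)/7 = 9*B/7)
130832/P(-13, 559) + 28941/(1/(27374 + 94270)) = 130832/(((9/7)*(-13))) + 28941/(1/(27374 + 94270)) = 130832/(-117/7) + 28941/(1/121644) = 130832*(-7/117) + 28941/(1/121644) = -70448/9 + 28941*121644 = -70448/9 + 3520499004 = 31684420588/9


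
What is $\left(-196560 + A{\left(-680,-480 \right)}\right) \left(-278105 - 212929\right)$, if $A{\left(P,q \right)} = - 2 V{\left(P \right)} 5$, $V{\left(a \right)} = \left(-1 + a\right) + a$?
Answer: $89834670300$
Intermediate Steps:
$V{\left(a \right)} = -1 + 2 a$
$A{\left(P,q \right)} = 10 - 20 P$ ($A{\left(P,q \right)} = - 2 \left(-1 + 2 P\right) 5 = \left(2 - 4 P\right) 5 = 10 - 20 P$)
$\left(-196560 + A{\left(-680,-480 \right)}\right) \left(-278105 - 212929\right) = \left(-196560 + \left(10 - -13600\right)\right) \left(-278105 - 212929\right) = \left(-196560 + \left(10 + 13600\right)\right) \left(-491034\right) = \left(-196560 + 13610\right) \left(-491034\right) = \left(-182950\right) \left(-491034\right) = 89834670300$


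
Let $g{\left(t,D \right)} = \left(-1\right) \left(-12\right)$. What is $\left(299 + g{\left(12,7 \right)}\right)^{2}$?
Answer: $96721$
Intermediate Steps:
$g{\left(t,D \right)} = 12$
$\left(299 + g{\left(12,7 \right)}\right)^{2} = \left(299 + 12\right)^{2} = 311^{2} = 96721$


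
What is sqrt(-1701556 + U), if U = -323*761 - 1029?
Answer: 2*I*sqrt(487097) ≈ 1395.8*I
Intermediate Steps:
U = -246832 (U = -245803 - 1029 = -246832)
sqrt(-1701556 + U) = sqrt(-1701556 - 246832) = sqrt(-1948388) = 2*I*sqrt(487097)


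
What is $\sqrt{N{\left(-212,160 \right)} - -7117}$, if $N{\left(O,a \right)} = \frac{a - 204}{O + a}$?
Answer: $\frac{2 \sqrt{300729}}{13} \approx 84.367$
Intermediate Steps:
$N{\left(O,a \right)} = \frac{-204 + a}{O + a}$
$\sqrt{N{\left(-212,160 \right)} - -7117} = \sqrt{\frac{-204 + 160}{-212 + 160} - -7117} = \sqrt{\frac{1}{-52} \left(-44\right) + \left(-7988 + 15105\right)} = \sqrt{\left(- \frac{1}{52}\right) \left(-44\right) + 7117} = \sqrt{\frac{11}{13} + 7117} = \sqrt{\frac{92532}{13}} = \frac{2 \sqrt{300729}}{13}$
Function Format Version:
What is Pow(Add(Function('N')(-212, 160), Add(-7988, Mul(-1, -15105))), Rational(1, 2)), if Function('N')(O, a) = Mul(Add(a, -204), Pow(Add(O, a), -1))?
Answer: Mul(Rational(2, 13), Pow(300729, Rational(1, 2))) ≈ 84.367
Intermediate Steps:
Function('N')(O, a) = Mul(Pow(Add(O, a), -1), Add(-204, a)) (Function('N')(O, a) = Mul(Add(-204, a), Pow(Add(O, a), -1)) = Mul(Pow(Add(O, a), -1), Add(-204, a)))
Pow(Add(Function('N')(-212, 160), Add(-7988, Mul(-1, -15105))), Rational(1, 2)) = Pow(Add(Mul(Pow(Add(-212, 160), -1), Add(-204, 160)), Add(-7988, Mul(-1, -15105))), Rational(1, 2)) = Pow(Add(Mul(Pow(-52, -1), -44), Add(-7988, 15105)), Rational(1, 2)) = Pow(Add(Mul(Rational(-1, 52), -44), 7117), Rational(1, 2)) = Pow(Add(Rational(11, 13), 7117), Rational(1, 2)) = Pow(Rational(92532, 13), Rational(1, 2)) = Mul(Rational(2, 13), Pow(300729, Rational(1, 2)))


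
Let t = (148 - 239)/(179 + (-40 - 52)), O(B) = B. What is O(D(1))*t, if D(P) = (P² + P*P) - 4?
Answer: 182/87 ≈ 2.0920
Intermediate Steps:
D(P) = -4 + 2*P² (D(P) = (P² + P²) - 4 = 2*P² - 4 = -4 + 2*P²)
t = -91/87 (t = -91/(179 - 92) = -91/87 ≈ -1.0460)
O(D(1))*t = (-4 + 2*1²)*(-91/87) = (-4 + 2*1)*(-91/87) = (-4 + 2)*(-91/87) = -2*(-91/87) = 182/87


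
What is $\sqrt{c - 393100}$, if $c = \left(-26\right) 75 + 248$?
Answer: $i \sqrt{394802} \approx 628.33 i$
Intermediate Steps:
$c = -1702$ ($c = -1950 + 248 = -1702$)
$\sqrt{c - 393100} = \sqrt{-1702 - 393100} = \sqrt{-394802} = i \sqrt{394802}$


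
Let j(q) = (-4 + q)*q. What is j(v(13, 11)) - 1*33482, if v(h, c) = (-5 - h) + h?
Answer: -33437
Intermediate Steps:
v(h, c) = -5
j(q) = q*(-4 + q)
j(v(13, 11)) - 1*33482 = -5*(-4 - 5) - 1*33482 = -5*(-9) - 33482 = 45 - 33482 = -33437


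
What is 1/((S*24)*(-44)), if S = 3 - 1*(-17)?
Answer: -1/21120 ≈ -4.7348e-5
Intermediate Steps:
S = 20 (S = 3 + 17 = 20)
1/((S*24)*(-44)) = 1/((20*24)*(-44)) = 1/(480*(-44)) = 1/(-21120) = -1/21120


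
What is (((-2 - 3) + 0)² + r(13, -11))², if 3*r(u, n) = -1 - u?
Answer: 3721/9 ≈ 413.44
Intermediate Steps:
r(u, n) = -⅓ - u/3 (r(u, n) = (-1 - u)/3 = -⅓ - u/3)
(((-2 - 3) + 0)² + r(13, -11))² = (((-2 - 3) + 0)² + (-⅓ - ⅓*13))² = ((-5 + 0)² + (-⅓ - 13/3))² = ((-5)² - 14/3)² = (25 - 14/3)² = (61/3)² = 3721/9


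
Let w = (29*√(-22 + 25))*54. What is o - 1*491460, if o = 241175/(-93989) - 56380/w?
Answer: -46192075115/93989 - 28190*√3/2349 ≈ -4.9148e+5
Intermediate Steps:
w = 1566*√3 (w = (29*√3)*54 = 1566*√3 ≈ 2712.4)
o = -241175/93989 - 28190*√3/2349 (o = 241175/(-93989) - 56380*√3/4698 = 241175*(-1/93989) - 28190*√3/2349 = -241175/93989 - 28190*√3/2349 ≈ -23.352)
o - 1*491460 = (-241175/93989 - 28190*√3/2349) - 1*491460 = (-241175/93989 - 28190*√3/2349) - 491460 = -46192075115/93989 - 28190*√3/2349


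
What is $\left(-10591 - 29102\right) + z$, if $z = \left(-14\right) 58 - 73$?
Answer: $-40578$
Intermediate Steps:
$z = -885$ ($z = -812 - 73 = -885$)
$\left(-10591 - 29102\right) + z = \left(-10591 - 29102\right) - 885 = -39693 - 885 = -40578$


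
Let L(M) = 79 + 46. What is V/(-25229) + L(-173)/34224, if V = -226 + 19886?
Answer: -669690215/863437296 ≈ -0.77561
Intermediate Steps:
V = 19660
L(M) = 125
V/(-25229) + L(-173)/34224 = 19660/(-25229) + 125/34224 = 19660*(-1/25229) + 125*(1/34224) = -19660/25229 + 125/34224 = -669690215/863437296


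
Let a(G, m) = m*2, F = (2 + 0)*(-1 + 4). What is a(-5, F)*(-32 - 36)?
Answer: -816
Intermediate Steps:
F = 6 (F = 2*3 = 6)
a(G, m) = 2*m
a(-5, F)*(-32 - 36) = (2*6)*(-32 - 36) = 12*(-68) = -816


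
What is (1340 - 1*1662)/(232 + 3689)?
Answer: -322/3921 ≈ -0.082122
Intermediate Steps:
(1340 - 1*1662)/(232 + 3689) = (1340 - 1662)/3921 = -322*1/3921 = -322/3921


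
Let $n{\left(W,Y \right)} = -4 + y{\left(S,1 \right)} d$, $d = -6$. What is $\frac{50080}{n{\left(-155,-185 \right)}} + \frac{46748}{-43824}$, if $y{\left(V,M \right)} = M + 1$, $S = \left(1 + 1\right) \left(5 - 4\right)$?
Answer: $- \frac{34303967}{10956} \approx -3131.1$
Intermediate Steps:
$S = 2$ ($S = 2 \cdot 1 = 2$)
$y{\left(V,M \right)} = 1 + M$
$n{\left(W,Y \right)} = -16$ ($n{\left(W,Y \right)} = -4 + \left(1 + 1\right) \left(-6\right) = -4 + 2 \left(-6\right) = -4 - 12 = -16$)
$\frac{50080}{n{\left(-155,-185 \right)}} + \frac{46748}{-43824} = \frac{50080}{-16} + \frac{46748}{-43824} = 50080 \left(- \frac{1}{16}\right) + 46748 \left(- \frac{1}{43824}\right) = -3130 - \frac{11687}{10956} = - \frac{34303967}{10956}$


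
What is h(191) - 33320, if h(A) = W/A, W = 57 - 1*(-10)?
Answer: -6364053/191 ≈ -33320.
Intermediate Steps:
W = 67 (W = 57 + 10 = 67)
h(A) = 67/A
h(191) - 33320 = 67/191 - 33320 = -6364053/191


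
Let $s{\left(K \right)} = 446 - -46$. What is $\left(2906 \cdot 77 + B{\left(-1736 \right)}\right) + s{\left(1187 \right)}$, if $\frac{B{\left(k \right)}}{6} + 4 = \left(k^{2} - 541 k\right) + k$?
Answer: $23931046$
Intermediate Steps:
$B{\left(k \right)} = -24 - 3240 k + 6 k^{2}$ ($B{\left(k \right)} = -24 + 6 \left(\left(k^{2} - 541 k\right) + k\right) = -24 + 6 \left(k^{2} - 540 k\right) = -24 + \left(- 3240 k + 6 k^{2}\right) = -24 - 3240 k + 6 k^{2}$)
$s{\left(K \right)} = 492$ ($s{\left(K \right)} = 446 + 46 = 492$)
$\left(2906 \cdot 77 + B{\left(-1736 \right)}\right) + s{\left(1187 \right)} = \left(2906 \cdot 77 - \left(-5624616 - 18082176\right)\right) + 492 = \left(223762 + \left(-24 + 5624640 + 6 \cdot 3013696\right)\right) + 492 = \left(223762 + \left(-24 + 5624640 + 18082176\right)\right) + 492 = \left(223762 + 23706792\right) + 492 = 23930554 + 492 = 23931046$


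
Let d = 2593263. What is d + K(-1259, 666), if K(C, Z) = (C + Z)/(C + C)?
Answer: 6529836827/2518 ≈ 2.5933e+6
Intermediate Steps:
K(C, Z) = (C + Z)/(2*C) (K(C, Z) = (C + Z)/((2*C)) = (C + Z)*(1/(2*C)) = (C + Z)/(2*C))
d + K(-1259, 666) = 2593263 + (½)*(-1259 + 666)/(-1259) = 2593263 + (½)*(-1/1259)*(-593) = 2593263 + 593/2518 = 6529836827/2518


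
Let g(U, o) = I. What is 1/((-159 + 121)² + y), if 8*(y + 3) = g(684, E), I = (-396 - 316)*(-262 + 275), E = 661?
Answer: 1/284 ≈ 0.0035211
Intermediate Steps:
I = -9256 (I = -712*13 = -9256)
g(U, o) = -9256
y = -1160 (y = -3 + (⅛)*(-9256) = -3 - 1157 = -1160)
1/((-159 + 121)² + y) = 1/((-159 + 121)² - 1160) = 1/((-38)² - 1160) = 1/(1444 - 1160) = 1/284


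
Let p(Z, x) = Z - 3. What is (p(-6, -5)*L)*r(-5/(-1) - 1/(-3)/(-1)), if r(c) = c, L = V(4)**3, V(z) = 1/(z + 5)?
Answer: -14/243 ≈ -0.057613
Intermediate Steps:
p(Z, x) = -3 + Z
V(z) = 1/(5 + z)
L = 1/729 (L = (1/(5 + 4))**3 = (1/9)**3 = 1/729 ≈ 0.0013717)
(p(-6, -5)*L)*r(-5/(-1) - 1/(-3)/(-1)) = ((-3 - 6)*(1/729))*(-5/(-1) - 1/(-3)/(-1)) = (-9*1/729)*(-5*(-1) - 1*(-1/3)*(-1)) = -(5 + (1/3)*(-1))/81 = -(5 - 1/3)/81 = -1/81*14/3 = -14/243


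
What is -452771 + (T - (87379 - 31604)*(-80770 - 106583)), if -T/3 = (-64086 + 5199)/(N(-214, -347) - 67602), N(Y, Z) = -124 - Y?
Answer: 235147914674329/22504 ≈ 1.0449e+10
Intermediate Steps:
T = -58887/22504 (T = -3*(-64086 + 5199)/((-124 - 1*(-214)) - 67602) = -(-176661)/((-124 + 214) - 67602) = -(-176661)/(90 - 67602) = -(-176661)/(-67512) = -(-176661)*(-1)/67512 = -3*19629/22504 = -58887/22504 ≈ -2.6167)
-452771 + (T - (87379 - 31604)*(-80770 - 106583)) = -452771 + (-58887/22504 - (87379 - 31604)*(-80770 - 106583)) = -452771 + (-58887/22504 - 55775*(-187353)) = -452771 + (-58887/22504 - 1*(-10449613575)) = -452771 + (-58887/22504 + 10449613575) = -452771 + 235158103832913/22504 = 235147914674329/22504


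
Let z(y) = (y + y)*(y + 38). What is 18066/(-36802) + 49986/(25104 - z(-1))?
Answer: 346179756/231650189 ≈ 1.4944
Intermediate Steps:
z(y) = 2*y*(38 + y) (z(y) = (2*y)*(38 + y) = 2*y*(38 + y))
18066/(-36802) + 49986/(25104 - z(-1)) = 18066/(-36802) + 49986/(25104 - 2*(-1)*(38 - 1)) = 18066*(-1/36802) + 49986/(25104 - 2*(-1)*37) = -9033/18401 + 49986/(25104 - 1*(-74)) = -9033/18401 + 49986/(25104 + 74) = -9033/18401 + 49986/25178 = -9033/18401 + 49986*(1/25178) = -9033/18401 + 24993/12589 = 346179756/231650189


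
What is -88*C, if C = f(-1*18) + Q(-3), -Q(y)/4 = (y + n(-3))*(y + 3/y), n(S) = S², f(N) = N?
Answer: -6864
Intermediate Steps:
Q(y) = -4*(9 + y)*(y + 3/y) (Q(y) = -4*(y + (-3)²)*(y + 3/y) = -4*(y + 9)*(y + 3/y) = -4*(9 + y)*(y + 3/y))
C = 78 (C = -1*18 + (-12 - 108/(-3) - 36*(-3) - 4*(-3)²) = -18 + (-12 - 108*(-⅓) + 108 - 4*9) = -18 + (-12 + 36 + 108 - 36) = -18 + 96 = 78)
-88*C = -88*78 = -6864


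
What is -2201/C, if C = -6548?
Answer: 2201/6548 ≈ 0.33613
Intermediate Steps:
-2201/C = -2201/(-6548) = -2201*(-1/6548) = 2201/6548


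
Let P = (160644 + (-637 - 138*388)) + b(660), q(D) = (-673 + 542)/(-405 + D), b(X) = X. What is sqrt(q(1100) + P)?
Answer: sqrt(51742996030)/695 ≈ 327.30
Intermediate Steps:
q(D) = -131/(-405 + D)
P = 107123 (P = (160644 + (-637 - 138*388)) + 660 = (160644 + (-637 - 53544)) + 660 = (160644 - 54181) + 660 = 106463 + 660 = 107123)
sqrt(q(1100) + P) = sqrt(-131/(-405 + 1100) + 107123) = sqrt(-131/695 + 107123) = sqrt(74450354/695) = sqrt(51742996030)/695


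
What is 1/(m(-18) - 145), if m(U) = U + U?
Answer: -1/181 ≈ -0.0055249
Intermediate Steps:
m(U) = 2*U
1/(m(-18) - 145) = 1/(2*(-18) - 145) = 1/(-36 - 145) = 1/(-181) = -1/181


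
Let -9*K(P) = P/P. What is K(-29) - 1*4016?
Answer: -36145/9 ≈ -4016.1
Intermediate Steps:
K(P) = -1/9 (K(P) = -P/(9*P) = -1/9*1 = -1/9)
K(-29) - 1*4016 = -1/9 - 1*4016 = -1/9 - 4016 = -36145/9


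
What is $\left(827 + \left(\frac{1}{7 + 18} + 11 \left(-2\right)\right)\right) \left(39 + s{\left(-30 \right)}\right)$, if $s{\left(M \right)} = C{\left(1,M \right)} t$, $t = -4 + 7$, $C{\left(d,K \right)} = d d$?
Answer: $\frac{845292}{25} \approx 33812.0$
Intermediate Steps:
$C{\left(d,K \right)} = d^{2}$
$t = 3$
$s{\left(M \right)} = 3$ ($s{\left(M \right)} = 1^{2} \cdot 3 = 1 \cdot 3 = 3$)
$\left(827 + \left(\frac{1}{7 + 18} + 11 \left(-2\right)\right)\right) \left(39 + s{\left(-30 \right)}\right) = \left(827 + \left(\frac{1}{7 + 18} + 11 \left(-2\right)\right)\right) \left(39 + 3\right) = \left(827 - \left(22 - \frac{1}{25}\right)\right) 42 = \left(827 + \left(\frac{1}{25} - 22\right)\right) 42 = \left(827 - \frac{549}{25}\right) 42 = \frac{20126}{25} \cdot 42 = \frac{845292}{25}$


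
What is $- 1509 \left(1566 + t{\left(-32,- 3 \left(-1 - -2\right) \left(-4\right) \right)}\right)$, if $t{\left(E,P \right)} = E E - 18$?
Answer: $-3881148$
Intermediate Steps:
$t{\left(E,P \right)} = -18 + E^{2}$ ($t{\left(E,P \right)} = E^{2} - 18 = -18 + E^{2}$)
$- 1509 \left(1566 + t{\left(-32,- 3 \left(-1 - -2\right) \left(-4\right) \right)}\right) = - 1509 \left(1566 - \left(18 - \left(-32\right)^{2}\right)\right) = - 1509 \left(1566 + \left(-18 + 1024\right)\right) = - 1509 \left(1566 + 1006\right) = \left(-1509\right) 2572 = -3881148$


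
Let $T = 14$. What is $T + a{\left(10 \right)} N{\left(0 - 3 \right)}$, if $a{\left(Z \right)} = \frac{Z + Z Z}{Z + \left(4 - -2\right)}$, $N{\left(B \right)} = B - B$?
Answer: $14$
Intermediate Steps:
$N{\left(B \right)} = 0$
$a{\left(Z \right)} = \frac{Z + Z^{2}}{6 + Z}$ ($a{\left(Z \right)} = \frac{Z + Z^{2}}{Z + \left(4 + 2\right)} = \frac{Z + Z^{2}}{Z + 6} = \frac{Z + Z^{2}}{6 + Z}$)
$T + a{\left(10 \right)} N{\left(0 - 3 \right)} = 14 + \frac{10 \left(1 + 10\right)}{6 + 10} \cdot 0 = 14 + 10 \cdot \frac{1}{16} \cdot 11 \cdot 0 = 14 + \frac{55}{8} \cdot 0 = 14 + 0 = 14$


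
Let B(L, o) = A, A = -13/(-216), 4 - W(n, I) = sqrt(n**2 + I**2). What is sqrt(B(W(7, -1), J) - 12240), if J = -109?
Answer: I*sqrt(15862962)/36 ≈ 110.63*I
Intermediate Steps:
W(n, I) = 4 - sqrt(I**2 + n**2) (W(n, I) = 4 - sqrt(n**2 + I**2) = 4 - sqrt(I**2 + n**2))
A = 13/216 (A = -13*(-1/216) = 13/216 ≈ 0.060185)
B(L, o) = 13/216
sqrt(B(W(7, -1), J) - 12240) = sqrt(13/216 - 12240) = sqrt(-2643827/216) = I*sqrt(15862962)/36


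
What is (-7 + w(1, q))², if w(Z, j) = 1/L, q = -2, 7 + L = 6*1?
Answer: 64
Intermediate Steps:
L = -1 (L = -7 + 6*1 = -7 + 6 = -1)
w(Z, j) = -1 (w(Z, j) = 1/(-1) = -1)
(-7 + w(1, q))² = (-7 - 1)² = (-8)² = 64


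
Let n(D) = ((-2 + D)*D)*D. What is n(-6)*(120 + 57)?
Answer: -50976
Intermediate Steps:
n(D) = D**2*(-2 + D) (n(D) = (D*(-2 + D))*D = D**2*(-2 + D))
n(-6)*(120 + 57) = ((-6)**2*(-2 - 6))*(120 + 57) = (36*(-8))*177 = -288*177 = -50976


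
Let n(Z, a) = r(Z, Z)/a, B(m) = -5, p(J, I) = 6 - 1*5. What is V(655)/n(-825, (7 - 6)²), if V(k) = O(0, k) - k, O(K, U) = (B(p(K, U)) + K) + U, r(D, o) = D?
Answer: 1/165 ≈ 0.0060606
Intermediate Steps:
p(J, I) = 1 (p(J, I) = 6 - 5 = 1)
O(K, U) = -5 + K + U (O(K, U) = (-5 + K) + U = -5 + K + U)
n(Z, a) = Z/a
V(k) = -5 (V(k) = (-5 + 0 + k) - k = (-5 + k) - k = -5)
V(655)/n(-825, (7 - 6)²) = -5*(-(7 - 6)²/825) = -5/((-825/(1²))) = -5/((-825/1)) = -5/((-825*1)) = -5/(-825) = -5*(-1/825) = 1/165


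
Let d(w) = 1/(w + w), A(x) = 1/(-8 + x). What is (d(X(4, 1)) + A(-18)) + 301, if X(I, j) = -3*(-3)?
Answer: 35219/117 ≈ 301.02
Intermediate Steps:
X(I, j) = 9
d(w) = 1/(2*w)
(d(X(4, 1)) + A(-18)) + 301 = ((½)/9 + 1/(-8 - 18)) + 301 = ((½)*(⅑) + 1/(-26)) + 301 = (1/18 - 1/26) + 301 = 2/117 + 301 = 35219/117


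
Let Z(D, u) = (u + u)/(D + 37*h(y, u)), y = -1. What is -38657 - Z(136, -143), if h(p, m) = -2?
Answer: -1198224/31 ≈ -38652.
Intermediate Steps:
Z(D, u) = 2*u/(-74 + D) (Z(D, u) = (u + u)/(D + 37*(-2)) = (2*u)/(D - 74) = (2*u)/(-74 + D) = 2*u/(-74 + D))
-38657 - Z(136, -143) = -38657 - 2*(-143)/(-74 + 136) = -38657 - 2*(-143)/62 = -38657 - 1*(-143/31) = -38657 + 143/31 = -1198224/31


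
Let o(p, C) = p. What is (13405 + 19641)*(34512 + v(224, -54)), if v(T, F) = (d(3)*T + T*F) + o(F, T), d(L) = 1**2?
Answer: 746376956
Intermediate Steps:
d(L) = 1
v(T, F) = F + T + F*T (v(T, F) = (1*T + T*F) + F = (T + F*T) + F = F + T + F*T)
(13405 + 19641)*(34512 + v(224, -54)) = (13405 + 19641)*(34512 + (-54 + 224 - 54*224)) = 33046*(34512 + (-54 + 224 - 12096)) = 33046*(34512 - 11926) = 33046*22586 = 746376956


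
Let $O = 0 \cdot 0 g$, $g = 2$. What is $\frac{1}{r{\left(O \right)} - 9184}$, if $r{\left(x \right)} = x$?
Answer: $- \frac{1}{9184} \approx -0.00010888$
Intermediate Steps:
$O = 0$ ($O = 0 \cdot 0 \cdot 2 = 0 \cdot 2 = 0$)
$\frac{1}{r{\left(O \right)} - 9184} = \frac{1}{0 - 9184} = \frac{1}{-9184} = - \frac{1}{9184}$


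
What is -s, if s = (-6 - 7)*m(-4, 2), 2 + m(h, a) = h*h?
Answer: 182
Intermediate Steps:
m(h, a) = -2 + h**2 (m(h, a) = -2 + h*h = -2 + h**2)
s = -182 (s = (-6 - 7)*(-2 + (-4)**2) = -13*(-2 + 16) = -13*14 = -182)
-s = -1*(-182) = 182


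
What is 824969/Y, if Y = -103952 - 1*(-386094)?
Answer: 824969/282142 ≈ 2.9240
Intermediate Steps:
Y = 282142 (Y = -103952 + 386094 = 282142)
824969/Y = 824969/282142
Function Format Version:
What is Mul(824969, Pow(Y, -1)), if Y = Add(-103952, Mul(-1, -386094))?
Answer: Rational(824969, 282142) ≈ 2.9240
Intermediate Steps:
Y = 282142 (Y = Add(-103952, 386094) = 282142)
Mul(824969, Pow(Y, -1)) = Mul(824969, Pow(282142, -1)) = Mul(824969, Rational(1, 282142)) = Rational(824969, 282142)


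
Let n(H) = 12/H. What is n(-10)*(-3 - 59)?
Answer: 372/5 ≈ 74.400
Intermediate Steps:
n(-10)*(-3 - 59) = (12/(-10))*(-3 - 59) = (12*(-⅒))*(-62) = -6/5*(-62) = 372/5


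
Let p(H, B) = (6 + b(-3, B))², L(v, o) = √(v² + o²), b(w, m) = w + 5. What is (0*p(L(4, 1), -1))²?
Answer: 0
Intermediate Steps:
b(w, m) = 5 + w
L(v, o) = √(o² + v²)
p(H, B) = 64 (p(H, B) = (6 + (5 - 3))² = (6 + 2)² = 8² = 64)
(0*p(L(4, 1), -1))² = (0*64)² = 0² = 0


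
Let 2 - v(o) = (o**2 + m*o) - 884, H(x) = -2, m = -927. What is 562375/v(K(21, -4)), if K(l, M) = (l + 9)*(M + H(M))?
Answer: -51125/18034 ≈ -2.8349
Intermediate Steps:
K(l, M) = (-2 + M)*(9 + l) (K(l, M) = (l + 9)*(M - 2) = (9 + l)*(-2 + M) = (-2 + M)*(9 + l))
v(o) = 886 - o**2 + 927*o (v(o) = 2 - ((o**2 - 927*o) - 884) = 2 - (-884 + o**2 - 927*o) = 2 + (884 - o**2 + 927*o) = 886 - o**2 + 927*o)
562375/v(K(21, -4)) = 562375/(886 - (-18 - 2*21 + 9*(-4) - 4*21)**2 + 927*(-18 - 2*21 + 9*(-4) - 4*21)) = 562375/(886 - (-18 - 42 - 36 - 84)**2 + 927*(-18 - 42 - 36 - 84)) = 562375/(886 - 1*(-180)**2 + 927*(-180)) = 562375/(886 - 1*32400 - 166860) = 562375/(886 - 32400 - 166860) = 562375/(-198374) = 562375*(-1/198374) = -51125/18034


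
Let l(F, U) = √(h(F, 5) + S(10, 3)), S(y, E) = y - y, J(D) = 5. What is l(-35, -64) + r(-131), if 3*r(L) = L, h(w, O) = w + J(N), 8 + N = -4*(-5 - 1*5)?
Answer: -131/3 + I*√30 ≈ -43.667 + 5.4772*I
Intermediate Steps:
N = 32 (N = -8 - 4*(-5 - 1*5) = -8 - 4*(-5 - 5) = -8 - 4*(-10) = -8 + 40 = 32)
h(w, O) = 5 + w (h(w, O) = w + 5 = 5 + w)
r(L) = L/3
S(y, E) = 0
l(F, U) = √(5 + F) (l(F, U) = √((5 + F) + 0) = √(5 + F))
l(-35, -64) + r(-131) = √(5 - 35) + (⅓)*(-131) = √(-30) - 131/3 = I*√30 - 131/3 = -131/3 + I*√30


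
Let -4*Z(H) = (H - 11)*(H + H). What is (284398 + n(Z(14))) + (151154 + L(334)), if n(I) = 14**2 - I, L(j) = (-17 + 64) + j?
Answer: 436150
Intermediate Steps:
L(j) = 47 + j
Z(H) = -H*(-11 + H)/2 (Z(H) = -(H - 11)*(H + H)/4 = -(-11 + H)*2*H/4 = -H*(-11 + H)/2)
n(I) = 196 - I
(284398 + n(Z(14))) + (151154 + L(334)) = (284398 + (196 - 14*(11 - 1*14)/2)) + (151154 + (47 + 334)) = (284398 + (196 - 14*(11 - 14)/2)) + (151154 + 381) = (284398 + (196 - 14*(-3)/2)) + 151535 = (284398 + (196 - 1*(-21))) + 151535 = (284398 + (196 + 21)) + 151535 = (284398 + 217) + 151535 = 284615 + 151535 = 436150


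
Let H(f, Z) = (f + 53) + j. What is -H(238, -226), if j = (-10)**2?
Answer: -391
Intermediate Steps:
j = 100
H(f, Z) = 153 + f (H(f, Z) = (f + 53) + 100 = (53 + f) + 100 = 153 + f)
-H(238, -226) = -(153 + 238) = -1*391 = -391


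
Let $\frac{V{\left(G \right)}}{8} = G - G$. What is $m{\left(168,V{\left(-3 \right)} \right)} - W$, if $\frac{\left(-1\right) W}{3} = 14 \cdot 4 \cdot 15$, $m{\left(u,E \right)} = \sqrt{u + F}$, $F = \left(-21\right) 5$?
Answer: $2520 + 3 \sqrt{7} \approx 2527.9$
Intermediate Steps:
$F = -105$
$V{\left(G \right)} = 0$ ($V{\left(G \right)} = 8 \left(G - G\right) = 8 \cdot 0 = 0$)
$m{\left(u,E \right)} = \sqrt{-105 + u}$ ($m{\left(u,E \right)} = \sqrt{u - 105} = \sqrt{-105 + u}$)
$W = -2520$ ($W = - 3 \cdot 14 \cdot 4 \cdot 15 = - 3 \cdot 56 \cdot 15 = \left(-3\right) 840 = -2520$)
$m{\left(168,V{\left(-3 \right)} \right)} - W = \sqrt{-105 + 168} - -2520 = \sqrt{63} + 2520 = 3 \sqrt{7} + 2520 = 2520 + 3 \sqrt{7}$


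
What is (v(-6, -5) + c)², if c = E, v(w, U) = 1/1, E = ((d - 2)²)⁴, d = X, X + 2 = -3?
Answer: 33232942099204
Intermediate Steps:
X = -5 (X = -2 - 3 = -5)
d = -5
E = 5764801 (E = ((-5 - 2)²)⁴ = ((-7)²)⁴ = 49⁴ = 5764801)
v(w, U) = 1
c = 5764801
(v(-6, -5) + c)² = (1 + 5764801)² = 5764802² = 33232942099204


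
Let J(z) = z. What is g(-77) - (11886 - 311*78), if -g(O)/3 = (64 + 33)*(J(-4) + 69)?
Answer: -6543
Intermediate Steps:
g(O) = -18915 (g(O) = -3*(64 + 33)*(-4 + 69) = -291*65 = -3*6305 = -18915)
g(-77) - (11886 - 311*78) = -18915 - (11886 - 311*78) = -18915 - (11886 - 1*24258) = -18915 - (11886 - 24258) = -18915 - 1*(-12372) = -18915 + 12372 = -6543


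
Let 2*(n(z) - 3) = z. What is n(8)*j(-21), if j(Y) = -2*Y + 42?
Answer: 588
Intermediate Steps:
n(z) = 3 + z/2
j(Y) = 42 - 2*Y
n(8)*j(-21) = (3 + (½)*8)*(42 - 2*(-21)) = (3 + 4)*(42 + 42) = 7*84 = 588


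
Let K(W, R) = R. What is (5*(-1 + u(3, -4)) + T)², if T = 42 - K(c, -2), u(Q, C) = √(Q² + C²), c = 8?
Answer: 4096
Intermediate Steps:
u(Q, C) = √(C² + Q²)
T = 44 (T = 42 - 1*(-2) = 42 + 2 = 44)
(5*(-1 + u(3, -4)) + T)² = (5*(-1 + √((-4)² + 3²)) + 44)² = (5*(-1 + √(16 + 9)) + 44)² = (5*(-1 + √25) + 44)² = (5*(-1 + 5) + 44)² = (5*4 + 44)² = (20 + 44)² = 64² = 4096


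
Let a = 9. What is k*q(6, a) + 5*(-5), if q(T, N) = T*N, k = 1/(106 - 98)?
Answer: -73/4 ≈ -18.250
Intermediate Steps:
k = ⅛ (k = 1/8 = ⅛ ≈ 0.12500)
q(T, N) = N*T
k*q(6, a) + 5*(-5) = (9*6)/8 + 5*(-5) = (⅛)*54 - 25 = 27/4 - 25 = -73/4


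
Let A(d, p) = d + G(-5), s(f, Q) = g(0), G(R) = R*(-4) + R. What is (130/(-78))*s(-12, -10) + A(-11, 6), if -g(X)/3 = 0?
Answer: 4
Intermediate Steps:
G(R) = -3*R (G(R) = -4*R + R = -3*R)
g(X) = 0 (g(X) = -3*0 = 0)
s(f, Q) = 0
A(d, p) = 15 + d (A(d, p) = d - 3*(-5) = d + 15 = 15 + d)
(130/(-78))*s(-12, -10) + A(-11, 6) = (130/(-78))*0 + (15 - 11) = (130*(-1/78))*0 + 4 = -5/3*0 + 4 = 0 + 4 = 4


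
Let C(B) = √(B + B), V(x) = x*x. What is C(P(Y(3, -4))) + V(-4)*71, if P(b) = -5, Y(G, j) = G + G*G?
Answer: 1136 + I*√10 ≈ 1136.0 + 3.1623*I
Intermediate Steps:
Y(G, j) = G + G²
V(x) = x²
C(B) = √2*√B (C(B) = √(2*B) = √2*√B)
C(P(Y(3, -4))) + V(-4)*71 = √2*√(-5) + (-4)²*71 = √2*(I*√5) + 16*71 = I*√10 + 1136 = 1136 + I*√10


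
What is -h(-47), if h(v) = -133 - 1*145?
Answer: 278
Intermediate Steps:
h(v) = -278 (h(v) = -133 - 145 = -278)
-h(-47) = -1*(-278) = 278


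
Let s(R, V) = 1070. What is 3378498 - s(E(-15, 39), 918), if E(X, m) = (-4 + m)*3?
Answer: 3377428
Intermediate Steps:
E(X, m) = -12 + 3*m
3378498 - s(E(-15, 39), 918) = 3378498 - 1*1070 = 3378498 - 1070 = 3377428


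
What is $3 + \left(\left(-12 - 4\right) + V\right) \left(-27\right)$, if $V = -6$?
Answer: $597$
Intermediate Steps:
$3 + \left(\left(-12 - 4\right) + V\right) \left(-27\right) = 3 + \left(\left(-12 - 4\right) - 6\right) \left(-27\right) = 3 + \left(-16 - 6\right) \left(-27\right) = 3 - -594 = 3 + 594 = 597$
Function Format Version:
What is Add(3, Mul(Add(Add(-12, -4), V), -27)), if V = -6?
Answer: 597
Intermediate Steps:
Add(3, Mul(Add(Add(-12, -4), V), -27)) = Add(3, Mul(Add(Add(-12, -4), -6), -27)) = Add(3, Mul(Add(-16, -6), -27)) = Add(3, Mul(-22, -27)) = Add(3, 594) = 597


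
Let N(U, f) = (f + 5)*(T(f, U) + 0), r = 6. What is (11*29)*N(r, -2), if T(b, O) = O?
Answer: 5742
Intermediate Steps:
N(U, f) = U*(5 + f) (N(U, f) = (f + 5)*(U + 0) = (5 + f)*U = U*(5 + f))
(11*29)*N(r, -2) = (11*29)*(6*(5 - 2)) = 319*(6*3) = 319*18 = 5742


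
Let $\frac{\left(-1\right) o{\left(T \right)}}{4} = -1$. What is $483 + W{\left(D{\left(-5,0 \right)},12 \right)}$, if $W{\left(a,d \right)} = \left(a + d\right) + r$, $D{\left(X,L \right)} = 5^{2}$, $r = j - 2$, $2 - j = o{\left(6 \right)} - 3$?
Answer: $519$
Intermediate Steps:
$o{\left(T \right)} = 4$ ($o{\left(T \right)} = \left(-4\right) \left(-1\right) = 4$)
$j = 1$ ($j = 2 - \left(4 - 3\right) = 2 - 1 = 1$)
$r = -1$ ($r = 1 - 2 = -1$)
$D{\left(X,L \right)} = 25$
$W{\left(a,d \right)} = -1 + a + d$ ($W{\left(a,d \right)} = \left(a + d\right) - 1 = -1 + a + d$)
$483 + W{\left(D{\left(-5,0 \right)},12 \right)} = 483 + \left(-1 + 25 + 12\right) = 483 + 36 = 519$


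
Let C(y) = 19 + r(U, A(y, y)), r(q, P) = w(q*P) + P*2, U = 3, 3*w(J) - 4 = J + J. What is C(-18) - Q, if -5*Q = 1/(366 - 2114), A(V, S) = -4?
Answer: 113617/26220 ≈ 4.3332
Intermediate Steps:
Q = 1/8740 (Q = -1/(5*(366 - 2114)) = -⅕/(-1748) = -⅕*(-1/1748) = 1/8740 ≈ 0.00011442)
w(J) = 4/3 + 2*J/3 (w(J) = 4/3 + (J + J)/3 = 4/3 + (2*J)/3 = 4/3 + 2*J/3)
r(q, P) = 4/3 + 2*P + 2*P*q/3 (r(q, P) = (4/3 + 2*(q*P)/3) + P*2 = (4/3 + 2*(P*q)/3) + 2*P = (4/3 + 2*P*q/3) + 2*P = 4/3 + 2*P + 2*P*q/3)
C(y) = 13/3 (C(y) = 19 + (4/3 + 2*(-4) + (⅔)*(-4)*3) = 19 + (4/3 - 8 - 8) = 19 - 44/3 = 13/3)
C(-18) - Q = 13/3 - 1*1/8740 = 13/3 - 1/8740 = 113617/26220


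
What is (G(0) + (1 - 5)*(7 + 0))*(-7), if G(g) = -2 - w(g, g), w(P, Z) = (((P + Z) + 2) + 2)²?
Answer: 322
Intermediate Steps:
w(P, Z) = (4 + P + Z)² (w(P, Z) = ((2 + P + Z) + 2)² = (4 + P + Z)²)
G(g) = -2 - (4 + 2*g)² (G(g) = -2 - (4 + g + g)² = -2 - (4 + 2*g)²)
(G(0) + (1 - 5)*(7 + 0))*(-7) = ((-2 - 4*(2 + 0)²) + (1 - 5)*(7 + 0))*(-7) = ((-2 - 4*2²) - 4*7)*(-7) = ((-2 - 4*4) - 28)*(-7) = ((-2 - 16) - 28)*(-7) = (-18 - 28)*(-7) = -46*(-7) = 322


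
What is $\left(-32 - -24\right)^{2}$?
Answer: $64$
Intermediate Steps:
$\left(-32 - -24\right)^{2} = \left(-32 + 24\right)^{2} = \left(-8\right)^{2} = 64$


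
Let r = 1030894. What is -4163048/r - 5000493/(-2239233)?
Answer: -694509371907/384735310717 ≈ -1.8052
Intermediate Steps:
-4163048/r - 5000493/(-2239233) = -4163048/1030894 - 5000493/(-2239233) = -4163048*1/1030894 - 5000493*(-1/2239233) = -2081524/515447 + 1666831/746411 = -694509371907/384735310717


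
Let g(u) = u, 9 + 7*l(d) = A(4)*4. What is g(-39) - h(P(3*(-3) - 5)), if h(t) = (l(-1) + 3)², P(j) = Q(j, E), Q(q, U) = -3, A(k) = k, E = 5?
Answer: -55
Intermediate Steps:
P(j) = -3
l(d) = 1 (l(d) = -9/7 + (4*4)/7 = -9/7 + (⅐)*16 = -9/7 + 16/7 = 1)
h(t) = 16 (h(t) = (1 + 3)² = 4² = 16)
g(-39) - h(P(3*(-3) - 5)) = -39 - 1*16 = -39 - 16 = -55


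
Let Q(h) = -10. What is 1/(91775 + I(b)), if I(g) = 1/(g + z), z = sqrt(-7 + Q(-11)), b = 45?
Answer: 187404595/17199060836001 + I*sqrt(17)/17199060836001 ≈ 1.0896e-5 + 2.3973e-13*I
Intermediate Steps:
z = I*sqrt(17) (z = sqrt(-7 - 10) = sqrt(-17) = I*sqrt(17) ≈ 4.1231*I)
I(g) = 1/(g + I*sqrt(17))
1/(91775 + I(b)) = 1/(91775 + 1/(45 + I*sqrt(17)))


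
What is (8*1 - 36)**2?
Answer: 784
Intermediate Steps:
(8*1 - 36)**2 = (8 - 36)**2 = (-28)**2 = 784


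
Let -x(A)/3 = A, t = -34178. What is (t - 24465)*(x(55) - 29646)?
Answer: 1748206473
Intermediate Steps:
x(A) = -3*A
(t - 24465)*(x(55) - 29646) = (-34178 - 24465)*(-3*55 - 29646) = -58643*(-165 - 29646) = -58643*(-29811) = 1748206473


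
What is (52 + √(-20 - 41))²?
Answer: (52 + I*√61)² ≈ 2643.0 + 812.27*I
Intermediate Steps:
(52 + √(-20 - 41))² = (52 + √(-61))² = (52 + I*√61)²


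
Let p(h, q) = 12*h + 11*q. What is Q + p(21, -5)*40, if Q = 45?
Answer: 7925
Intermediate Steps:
p(h, q) = 11*q + 12*h
Q + p(21, -5)*40 = 45 + (11*(-5) + 12*21)*40 = 45 + (-55 + 252)*40 = 45 + 197*40 = 45 + 7880 = 7925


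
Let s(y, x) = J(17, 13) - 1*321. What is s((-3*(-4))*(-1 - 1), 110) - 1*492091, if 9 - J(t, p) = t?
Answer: -492420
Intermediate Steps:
J(t, p) = 9 - t
s(y, x) = -329 (s(y, x) = (9 - 1*17) - 1*321 = (9 - 17) - 321 = -8 - 321 = -329)
s((-3*(-4))*(-1 - 1), 110) - 1*492091 = -329 - 1*492091 = -329 - 492091 = -492420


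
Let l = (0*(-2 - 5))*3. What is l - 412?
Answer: -412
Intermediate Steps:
l = 0 (l = (0*(-7))*3 = 0*3 = 0)
l - 412 = 0 - 412 = -412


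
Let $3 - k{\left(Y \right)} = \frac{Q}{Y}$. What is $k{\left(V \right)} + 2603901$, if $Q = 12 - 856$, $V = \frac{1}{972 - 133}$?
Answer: $3312020$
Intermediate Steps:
$V = \frac{1}{839} \approx 0.0011919$
$Q = -844$ ($Q = 12 - 856 = -844$)
$k{\left(Y \right)} = 3 + \frac{844}{Y}$ ($k{\left(Y \right)} = 3 - - \frac{844}{Y} = 3 + \frac{844}{Y}$)
$k{\left(V \right)} + 2603901 = \left(3 + 844 \frac{1}{\frac{1}{839}}\right) + 2603901 = \left(3 + 844 \cdot 839\right) + 2603901 = \left(3 + 708116\right) + 2603901 = 708119 + 2603901 = 3312020$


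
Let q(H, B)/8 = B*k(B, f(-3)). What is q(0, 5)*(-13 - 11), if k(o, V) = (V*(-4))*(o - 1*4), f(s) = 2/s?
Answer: -2560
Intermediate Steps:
k(o, V) = -4*V*(-4 + o) (k(o, V) = (-4*V)*(o - 4) = (-4*V)*(-4 + o) = -4*V*(-4 + o))
q(H, B) = 8*B*(-32/3 + 8*B/3) (q(H, B) = 8*(B*(4*(2/(-3))*(4 - B))) = 8*(B*(4*(2*(-1/3))*(4 - B))) = 8*(B*(4*(-2/3)*(4 - B))) = 8*(B*(-32/3 + 8*B/3)) = 8*B*(-32/3 + 8*B/3))
q(0, 5)*(-13 - 11) = ((64/3)*5*(-4 + 5))*(-13 - 11) = ((64/3)*5*1)*(-24) = (320/3)*(-24) = -2560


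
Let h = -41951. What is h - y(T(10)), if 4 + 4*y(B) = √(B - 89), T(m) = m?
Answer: -41950 - I*√79/4 ≈ -41950.0 - 2.222*I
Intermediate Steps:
y(B) = -1 + √(-89 + B)/4 (y(B) = -1 + √(B - 89)/4 = -1 + √(-89 + B)/4)
h - y(T(10)) = -41951 - (-1 + √(-89 + 10)/4) = -41951 - (-1 + √(-79)/4) = -41951 - (-1 + (I*√79)/4) = -41951 - (-1 + I*√79/4) = -41951 + (1 - I*√79/4) = -41950 - I*√79/4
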